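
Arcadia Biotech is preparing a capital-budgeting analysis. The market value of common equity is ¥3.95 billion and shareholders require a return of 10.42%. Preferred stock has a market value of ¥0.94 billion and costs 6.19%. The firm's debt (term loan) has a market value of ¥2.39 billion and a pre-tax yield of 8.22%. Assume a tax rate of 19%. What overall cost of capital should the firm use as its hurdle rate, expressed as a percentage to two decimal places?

Total capital V = 3.95 + 0.94 + 2.39 = 7.28.
Equity: weight = 3.95/7.28 = 0.5426; cost = 10.42%.
Preferred: weight = 0.94/7.28 = 0.1291; cost = 6.19%.
Term loan: weight = 2.39/7.28 = 0.3283; after-tax cost = 8.22% × (1 − 19%) = 6.6582%.
WACC = 0.5426 × 10.4200% + 0.1291 × 6.1900% + 0.3283 × 6.6582% = 8.6388%.

8.64%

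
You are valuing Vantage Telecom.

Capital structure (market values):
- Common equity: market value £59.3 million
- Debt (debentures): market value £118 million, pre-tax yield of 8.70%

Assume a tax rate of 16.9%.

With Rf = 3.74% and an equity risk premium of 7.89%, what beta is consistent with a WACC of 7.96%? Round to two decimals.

0.72

Total capital V = 59.3 + 118 = 177.3.
Equity weight = 59.3/177.3 = 0.3345.
Debentures weight = 118/177.3 = 0.6655.
Debt contribution = 0.6655 × 8.7% × (1 − 16.9%) = 4.8116%.
Required equity contribution = 7.96% − 4.8116% = 3.1484%  ⇒  Re = 9.4132%.
CAPM: 9.4132% = 3.74% + β × 7.89%  ⇒  β = 0.7190.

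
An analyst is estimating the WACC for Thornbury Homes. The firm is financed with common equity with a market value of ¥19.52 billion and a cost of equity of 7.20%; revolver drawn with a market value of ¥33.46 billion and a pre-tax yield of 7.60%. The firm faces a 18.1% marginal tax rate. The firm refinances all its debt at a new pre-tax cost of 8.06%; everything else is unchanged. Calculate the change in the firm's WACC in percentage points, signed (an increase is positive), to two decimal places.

Current WACC:
Total capital V = 19.52 + 33.46 = 52.98.
Equity: weight = 19.52/52.98 = 0.3684; cost = 7.2%.
Revolver drawn: weight = 33.46/52.98 = 0.6316; after-tax cost = 7.6% × (1 − 18.1%) = 6.2244%.
WACC = 0.3684 × 7.2000% + 0.6316 × 6.2244% = 6.5839%.
After the change:
Total capital V = 19.52 + 33.46 = 52.98.
Equity: weight = 19.52/52.98 = 0.3684; cost = 7.2%.
Revolver drawn: weight = 33.46/52.98 = 0.6316; after-tax cost = 8.06% × (1 − 18.1%) = 6.6011%.
WACC = 0.3684 × 7.2000% + 0.6316 × 6.6011% = 6.8218%.
Change in WACC = 6.8218% − 6.5839% = 0.2379 pp.

+0.24 pp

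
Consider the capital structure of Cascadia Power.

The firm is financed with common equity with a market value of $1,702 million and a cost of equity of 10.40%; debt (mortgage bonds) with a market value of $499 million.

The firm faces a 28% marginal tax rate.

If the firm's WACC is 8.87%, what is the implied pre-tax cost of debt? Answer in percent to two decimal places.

Total capital V = 1702 + 499 = 2201.
Equity weight = 1702/2201 = 0.7733.
Mortgage bonds weight = 499/2201 = 0.2267.
Equity contribution = 0.7733 × 10.4% = 8.0422%.
Remaining for debt = 8.87% − 8.0422% = 0.8278%.
Rd × (1 − 28%) × 0.2267 = 0.8278%  ⇒  Rd = 5.0714%.

5.07%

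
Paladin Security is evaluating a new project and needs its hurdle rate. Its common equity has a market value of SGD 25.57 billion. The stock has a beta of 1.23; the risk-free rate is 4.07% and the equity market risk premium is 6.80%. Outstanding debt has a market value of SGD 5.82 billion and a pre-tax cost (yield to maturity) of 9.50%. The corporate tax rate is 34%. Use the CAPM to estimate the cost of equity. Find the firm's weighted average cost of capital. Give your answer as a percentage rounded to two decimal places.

Cost of equity via CAPM: Re = 4.07% + 1.23 × 6.8% = 12.4340%.
Total capital V = 25.57 + 5.82 = 31.39.
Equity: weight = 25.57/31.39 = 0.8146; cost = 12.434%.
Debt: weight = 5.82/31.39 = 0.1854; after-tax cost = 9.5% × (1 − 34%) = 6.2700%.
WACC = 0.8146 × 12.4340% + 0.1854 × 6.2700% = 11.2911%.

11.29%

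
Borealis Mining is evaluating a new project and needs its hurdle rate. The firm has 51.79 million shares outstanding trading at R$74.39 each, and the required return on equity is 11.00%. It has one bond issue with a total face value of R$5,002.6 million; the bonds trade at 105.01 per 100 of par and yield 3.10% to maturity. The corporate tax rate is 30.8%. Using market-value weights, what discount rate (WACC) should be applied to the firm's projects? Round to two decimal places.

Market value of equity E = 74.39 × 51.79m = 3852.6581m. Market value of debt D = 5002.6m × 105.01/100 = 5253.23026m.
Total capital V = 3852.6581 + 5253.23026 = 9105.88836.
Equity: weight = 3852.6581/9105.88836 = 0.4231; cost = 11%.
Bonds outstanding: weight = 5253.23026/9105.88836 = 0.5769; after-tax cost = 3.1% × (1 − 30.8%) = 2.1452%.
WACC = 0.4231 × 11.0000% + 0.5769 × 2.1452% = 5.8916%.

5.89%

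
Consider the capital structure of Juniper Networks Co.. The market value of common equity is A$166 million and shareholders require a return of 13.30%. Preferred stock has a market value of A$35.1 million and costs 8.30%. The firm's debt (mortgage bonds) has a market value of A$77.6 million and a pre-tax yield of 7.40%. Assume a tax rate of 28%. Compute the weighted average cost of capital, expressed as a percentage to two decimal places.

Total capital V = 166 + 35.1 + 77.6 = 278.7.
Equity: weight = 166/278.7 = 0.5956; cost = 13.3%.
Preferred: weight = 35.1/278.7 = 0.1259; cost = 8.3%.
Mortgage bonds: weight = 77.6/278.7 = 0.2784; after-tax cost = 7.4% × (1 − 28%) = 5.3280%.
WACC = 0.5956 × 13.3000% + 0.1259 × 8.3000% + 0.2784 × 5.3280% = 10.4506%.

10.45%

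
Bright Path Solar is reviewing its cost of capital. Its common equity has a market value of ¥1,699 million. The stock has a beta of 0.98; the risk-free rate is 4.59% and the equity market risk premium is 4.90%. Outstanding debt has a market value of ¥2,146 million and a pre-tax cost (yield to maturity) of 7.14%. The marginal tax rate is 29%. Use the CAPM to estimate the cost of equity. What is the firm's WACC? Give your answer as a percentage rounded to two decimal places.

Cost of equity via CAPM: Re = 4.59% + 0.98 × 4.9% = 9.3920%.
Total capital V = 1699 + 2146 = 3845.
Equity: weight = 1699/3845 = 0.4419; cost = 9.392%.
Debt: weight = 2146/3845 = 0.5581; after-tax cost = 7.14% × (1 − 29%) = 5.0694%.
WACC = 0.4419 × 9.3920% + 0.5581 × 5.0694% = 6.9794%.

6.98%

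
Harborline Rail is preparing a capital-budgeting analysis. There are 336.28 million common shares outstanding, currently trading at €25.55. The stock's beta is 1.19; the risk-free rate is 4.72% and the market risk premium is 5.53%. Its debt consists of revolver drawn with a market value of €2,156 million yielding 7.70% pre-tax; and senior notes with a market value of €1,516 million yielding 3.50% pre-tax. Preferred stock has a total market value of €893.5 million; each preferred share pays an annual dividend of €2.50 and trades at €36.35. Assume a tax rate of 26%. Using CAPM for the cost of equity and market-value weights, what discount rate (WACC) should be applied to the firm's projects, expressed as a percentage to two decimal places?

9.08%

Cost of equity via CAPM: Re = 4.72% + 1.19 × 5.53% = 11.3007%.
Cost of preferred: Rp = 2.5 / 36.35 = 6.8776%.
Market value of equity E = 25.55 × 336.28m = 8591.954m.
Total capital V = 8591.954 + 893.5 + 2156 + 1516 = 13157.454.
Equity: weight = 8591.954/13157.454 = 0.6530; cost = 11.3007%.
Preferred: weight = 893.5/13157.454 = 0.0679; cost = 6.8776%.
Revolver drawn: weight = 2156/13157.454 = 0.1639; after-tax cost = 7.7% × (1 − 26%) = 5.6980%.
Senior notes: weight = 1516/13157.454 = 0.1152; after-tax cost = 3.5% × (1 − 26%) = 2.5900%.
WACC = 0.6530 × 11.3007% + 0.0679 × 6.8776% + 0.1639 × 5.6980% + 0.1152 × 2.5900% = 9.0786%.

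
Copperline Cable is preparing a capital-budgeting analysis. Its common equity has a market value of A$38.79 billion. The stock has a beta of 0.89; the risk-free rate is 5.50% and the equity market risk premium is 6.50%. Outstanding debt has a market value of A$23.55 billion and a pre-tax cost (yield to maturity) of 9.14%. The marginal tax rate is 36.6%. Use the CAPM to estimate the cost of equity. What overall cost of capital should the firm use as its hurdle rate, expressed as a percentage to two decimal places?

Cost of equity via CAPM: Re = 5.5% + 0.89 × 6.5% = 11.2850%.
Total capital V = 38.79 + 23.55 = 62.34.
Equity: weight = 38.79/62.34 = 0.6222; cost = 11.285%.
Debt: weight = 23.55/62.34 = 0.3778; after-tax cost = 9.14% × (1 − 36.6%) = 5.7948%.
WACC = 0.6222 × 11.2850% + 0.3778 × 5.7948% = 9.2110%.

9.21%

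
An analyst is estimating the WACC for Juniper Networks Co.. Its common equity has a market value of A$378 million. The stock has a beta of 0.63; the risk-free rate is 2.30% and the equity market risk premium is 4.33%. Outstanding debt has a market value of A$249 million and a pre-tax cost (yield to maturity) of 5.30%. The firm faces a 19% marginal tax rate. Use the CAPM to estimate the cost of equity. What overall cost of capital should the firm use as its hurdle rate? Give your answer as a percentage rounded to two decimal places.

4.74%

Cost of equity via CAPM: Re = 2.3% + 0.63 × 4.33% = 5.0279%.
Total capital V = 378 + 249 = 627.
Equity: weight = 378/627 = 0.6029; cost = 5.0279%.
Debt: weight = 249/627 = 0.3971; after-tax cost = 5.3% × (1 − 19%) = 4.2930%.
WACC = 0.6029 × 5.0279% + 0.3971 × 4.2930% = 4.7360%.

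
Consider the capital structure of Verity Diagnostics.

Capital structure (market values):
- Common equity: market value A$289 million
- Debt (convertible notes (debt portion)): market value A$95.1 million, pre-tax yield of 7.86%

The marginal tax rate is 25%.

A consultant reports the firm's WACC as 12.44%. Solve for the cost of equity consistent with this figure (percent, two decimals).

14.59%

Total capital V = 289 + 95.1 = 384.1.
Equity weight = 289/384.1 = 0.7524.
Convertible notes (debt portion) weight = 95.1/384.1 = 0.2476.
Debt contribution = 0.2476 × 7.86% × (1 − 25%) = 1.4596%.
Required equity contribution = 12.44% − 1.4596% = 10.9804%.
Re = 10.9804% / 0.7524 = 14.5937%.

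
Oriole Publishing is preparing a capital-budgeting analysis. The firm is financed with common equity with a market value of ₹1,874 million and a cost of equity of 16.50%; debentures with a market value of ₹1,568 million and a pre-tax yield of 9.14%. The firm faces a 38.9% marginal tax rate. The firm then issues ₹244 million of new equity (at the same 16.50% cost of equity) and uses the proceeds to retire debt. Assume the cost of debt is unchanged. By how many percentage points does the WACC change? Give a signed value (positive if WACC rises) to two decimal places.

+0.77 pp

Current WACC:
Total capital V = 1874 + 1568 = 3442.
Equity: weight = 1874/3442 = 0.5445; cost = 16.5%.
Debentures: weight = 1568/3442 = 0.4555; after-tax cost = 9.14% × (1 − 38.9%) = 5.5845%.
WACC = 0.5445 × 16.5000% + 0.4555 × 5.5845% = 11.5275%.
After the change:
Total capital V = 2118 + 1324 = 3442.
Equity: weight = 2118/3442 = 0.6153; cost = 16.5%.
Debentures: weight = 1324/3442 = 0.3847; after-tax cost = 9.14% × (1 − 38.9%) = 5.5845%.
WACC = 0.6153 × 16.5000% + 0.3847 × 5.5845% = 12.3013%.
Change in WACC = 12.3013% − 11.5275% = 0.7738 pp.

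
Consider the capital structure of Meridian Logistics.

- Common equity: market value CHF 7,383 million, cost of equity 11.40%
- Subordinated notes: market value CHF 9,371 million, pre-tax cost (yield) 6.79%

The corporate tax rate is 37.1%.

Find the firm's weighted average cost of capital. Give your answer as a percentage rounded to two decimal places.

7.41%

Total capital V = 7383 + 9371 = 16754.
Equity: weight = 7383/16754 = 0.4407; cost = 11.4%.
Subordinated notes: weight = 9371/16754 = 0.5593; after-tax cost = 6.79% × (1 − 37.1%) = 4.2709%.
WACC = 0.4407 × 11.4000% + 0.5593 × 4.2709% = 7.4125%.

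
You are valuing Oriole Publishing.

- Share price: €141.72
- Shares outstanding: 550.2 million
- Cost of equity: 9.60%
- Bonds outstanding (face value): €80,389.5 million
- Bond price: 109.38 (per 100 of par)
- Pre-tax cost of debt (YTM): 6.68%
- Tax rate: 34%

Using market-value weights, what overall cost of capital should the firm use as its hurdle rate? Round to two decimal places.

Market value of equity E = 141.72 × 550.2m = 77974.344m. Market value of debt D = 80389.5m × 109.38/100 = 87930.0351m.
Total capital V = 77974.344 + 87930.0351 = 165904.3791.
Equity: weight = 77974.344/165904.3791 = 0.4700; cost = 9.6%.
Bonds outstanding: weight = 87930.0351/165904.3791 = 0.5300; after-tax cost = 6.68% × (1 − 34%) = 4.4088%.
WACC = 0.4700 × 9.6000% + 0.5300 × 4.4088% = 6.8486%.

6.85%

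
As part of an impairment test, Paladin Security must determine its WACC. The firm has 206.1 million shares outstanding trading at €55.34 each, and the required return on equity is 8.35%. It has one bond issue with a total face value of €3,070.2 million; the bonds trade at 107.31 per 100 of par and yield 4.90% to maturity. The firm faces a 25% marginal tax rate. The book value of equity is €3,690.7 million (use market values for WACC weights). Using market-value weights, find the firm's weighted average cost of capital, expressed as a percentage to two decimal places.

Market value of equity E = 55.34 × 206.1m = 11405.574m. Market value of debt D = 3070.2m × 107.31/100 = 3294.63162m.
Total capital V = 11405.574 + 3294.63162 = 14700.20562.
Equity: weight = 11405.574/14700.20562 = 0.7759; cost = 8.35%.
Bonds outstanding: weight = 3294.63162/14700.20562 = 0.2241; after-tax cost = 4.9% × (1 − 25%) = 3.6750%.
WACC = 0.7759 × 8.3500% + 0.2241 × 3.6750% = 7.3022%.

7.30%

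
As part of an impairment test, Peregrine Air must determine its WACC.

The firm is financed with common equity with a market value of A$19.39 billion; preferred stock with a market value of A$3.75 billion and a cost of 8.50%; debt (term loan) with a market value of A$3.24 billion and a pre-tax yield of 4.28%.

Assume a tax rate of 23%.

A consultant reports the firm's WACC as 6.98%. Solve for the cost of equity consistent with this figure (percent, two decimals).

7.30%

Total capital V = 19.39 + 3.75 + 3.24 = 26.38.
Equity weight = 19.39/26.38 = 0.7350.
Preferred weight = 3.75/26.38 = 0.1422.
Term loan weight = 3.24/26.38 = 0.1228.
Debt contribution = 0.1228 × 4.28% × (1 − 23%) = 0.4048%.
Preferred contribution = 0.1422 × 8.5% = 1.2083%.
Required equity contribution = 6.98% − 1.6131% = 5.3669%.
Re = 5.3669% / 0.7350 = 7.3017%.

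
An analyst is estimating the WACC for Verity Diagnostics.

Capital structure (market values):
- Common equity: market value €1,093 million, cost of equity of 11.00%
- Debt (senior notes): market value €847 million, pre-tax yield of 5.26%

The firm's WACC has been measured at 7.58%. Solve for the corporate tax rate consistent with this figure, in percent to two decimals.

Total capital V = 1093 + 847 = 1940.
Equity weight = 1093/1940 = 0.5634.
Senior notes weight = 847/1940 = 0.4366.
Equity contribution = 0.5634 × 11% = 6.1974%.
Debt contribution must be 7.58% − 6.1974% = 1.3826%.
0.4366 × 5.26% × (1 − T) = 1.3826%  ⇒  (1 − T) = 0.6020.
T = 39.7965%.

39.80%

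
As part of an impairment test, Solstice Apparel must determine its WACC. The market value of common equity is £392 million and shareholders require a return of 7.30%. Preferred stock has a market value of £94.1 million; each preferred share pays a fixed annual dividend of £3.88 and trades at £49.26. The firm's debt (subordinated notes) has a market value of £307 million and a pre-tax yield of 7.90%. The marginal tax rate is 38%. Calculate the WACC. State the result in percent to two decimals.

6.44%

Cost of preferred: Rp = 3.88 / 49.26 = 7.8766%.
Total capital V = 392 + 94.1 + 307 = 793.1.
Equity: weight = 392/793.1 = 0.4943; cost = 7.3%.
Preferred: weight = 94.1/793.1 = 0.1186; cost = 7.8766%.
Subordinated notes: weight = 307/793.1 = 0.3871; after-tax cost = 7.9% × (1 − 38%) = 4.8980%.
WACC = 0.4943 × 7.3000% + 0.1186 × 7.8766% + 0.3871 × 4.8980% = 6.4386%.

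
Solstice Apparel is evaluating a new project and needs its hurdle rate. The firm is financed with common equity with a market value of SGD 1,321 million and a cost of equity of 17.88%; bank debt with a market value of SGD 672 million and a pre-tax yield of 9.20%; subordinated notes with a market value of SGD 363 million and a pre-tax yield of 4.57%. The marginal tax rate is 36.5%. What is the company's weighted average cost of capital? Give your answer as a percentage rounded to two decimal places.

Total capital V = 1321 + 672 + 363 = 2356.
Equity: weight = 1321/2356 = 0.5607; cost = 17.88%.
Bank debt: weight = 672/2356 = 0.2852; after-tax cost = 9.2% × (1 − 36.5%) = 5.8420%.
Subordinated notes: weight = 363/2356 = 0.1541; after-tax cost = 4.57% × (1 − 36.5%) = 2.9020%.
WACC = 0.5607 × 17.8800% + 0.2852 × 5.8420% + 0.1541 × 2.9020% = 12.1387%.

12.14%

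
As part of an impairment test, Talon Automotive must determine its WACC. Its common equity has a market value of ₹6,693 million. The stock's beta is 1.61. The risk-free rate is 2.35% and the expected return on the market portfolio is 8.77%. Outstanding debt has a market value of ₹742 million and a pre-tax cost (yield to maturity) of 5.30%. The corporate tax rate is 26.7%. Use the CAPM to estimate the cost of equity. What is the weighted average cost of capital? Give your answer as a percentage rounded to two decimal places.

Market risk premium = 8.77% − 2.35% = 6.42%.
Cost of equity via CAPM: Re = 2.35% + 1.61 × 6.42% = 12.6862%.
Total capital V = 6693 + 742 = 7435.
Equity: weight = 6693/7435 = 0.9002; cost = 12.6862%.
Debt: weight = 742/7435 = 0.0998; after-tax cost = 5.3% × (1 − 26.7%) = 3.8849%.
WACC = 0.9002 × 12.6862% + 0.0998 × 3.8849% = 11.8078%.

11.81%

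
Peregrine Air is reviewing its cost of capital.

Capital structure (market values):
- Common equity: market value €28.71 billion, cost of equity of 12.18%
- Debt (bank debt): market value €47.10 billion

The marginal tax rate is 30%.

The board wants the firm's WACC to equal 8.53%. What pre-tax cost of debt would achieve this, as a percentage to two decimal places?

Total capital V = 28.71 + 47.1 = 75.81.
Equity weight = 28.71/75.81 = 0.3787.
Bank debt weight = 47.1/75.81 = 0.6213.
Equity contribution = 0.3787 × 12.18% = 4.6127%.
Remaining for debt = 8.53% − 4.6127% = 3.9173%.
Rd × (1 − 30%) × 0.6213 = 3.9173%  ⇒  Rd = 9.0073%.

9.01%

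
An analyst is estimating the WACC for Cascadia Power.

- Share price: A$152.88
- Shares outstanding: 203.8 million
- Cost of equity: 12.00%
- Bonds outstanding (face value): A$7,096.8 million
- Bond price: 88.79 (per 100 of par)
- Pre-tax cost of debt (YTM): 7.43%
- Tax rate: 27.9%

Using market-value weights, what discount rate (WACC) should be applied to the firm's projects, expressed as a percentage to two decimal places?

10.88%

Market value of equity E = 152.88 × 203.8m = 31156.944m. Market value of debt D = 7096.8m × 88.79/100 = 6301.24872m.
Total capital V = 31156.944 + 6301.24872 = 37458.19272.
Equity: weight = 31156.944/37458.19272 = 0.8318; cost = 12%.
Bonds outstanding: weight = 6301.24872/37458.19272 = 0.1682; after-tax cost = 7.43% × (1 − 27.9%) = 5.3570%.
WACC = 0.8318 × 12.0000% + 0.1682 × 5.3570% = 10.8825%.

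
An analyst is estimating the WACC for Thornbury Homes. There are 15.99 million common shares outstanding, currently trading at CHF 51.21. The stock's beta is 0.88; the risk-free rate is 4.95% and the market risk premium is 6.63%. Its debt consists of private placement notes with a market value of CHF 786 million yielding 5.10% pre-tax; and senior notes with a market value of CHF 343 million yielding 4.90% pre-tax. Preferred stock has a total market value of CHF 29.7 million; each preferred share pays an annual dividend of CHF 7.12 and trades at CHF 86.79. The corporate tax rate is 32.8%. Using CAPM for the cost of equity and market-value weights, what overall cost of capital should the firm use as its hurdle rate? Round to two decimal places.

6.52%

Cost of equity via CAPM: Re = 4.95% + 0.88 × 6.63% = 10.7844%.
Cost of preferred: Rp = 7.12 / 86.79 = 8.2037%.
Market value of equity E = 51.21 × 15.99m = 818.8479m.
Total capital V = 818.8479 + 29.7 + 786 + 343 = 1977.5479.
Equity: weight = 818.8479/1977.5479 = 0.4141; cost = 10.7844%.
Preferred: weight = 29.7/1977.5479 = 0.0150; cost = 8.2037%.
Private placement notes: weight = 786/1977.5479 = 0.3975; after-tax cost = 5.1% × (1 − 32.8%) = 3.4272%.
Senior notes: weight = 343/1977.5479 = 0.1734; after-tax cost = 4.9% × (1 − 32.8%) = 3.2928%.
WACC = 0.4141 × 10.7844% + 0.0150 × 8.2037% + 0.3975 × 3.4272% + 0.1734 × 3.2928% = 6.5220%.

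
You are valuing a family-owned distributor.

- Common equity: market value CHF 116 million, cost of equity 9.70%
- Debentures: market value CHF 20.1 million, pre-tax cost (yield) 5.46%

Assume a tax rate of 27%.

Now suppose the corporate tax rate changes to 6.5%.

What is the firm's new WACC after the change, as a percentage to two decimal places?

After the change:
Total capital V = 116 + 20.1 = 136.1.
Equity: weight = 116/136.1 = 0.8523; cost = 9.7%.
Debentures: weight = 20.1/136.1 = 0.1477; after-tax cost = 5.46% × (1 − 6.5%) = 5.1051%.
WACC = 0.8523 × 9.7000% + 0.1477 × 5.1051% = 9.0214%.

9.02%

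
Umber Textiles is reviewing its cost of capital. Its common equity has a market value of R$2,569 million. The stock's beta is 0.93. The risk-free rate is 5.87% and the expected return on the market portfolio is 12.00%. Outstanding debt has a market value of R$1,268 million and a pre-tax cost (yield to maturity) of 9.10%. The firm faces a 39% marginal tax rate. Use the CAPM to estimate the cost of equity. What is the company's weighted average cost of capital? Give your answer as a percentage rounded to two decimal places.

Market risk premium = 12.0% − 5.87% = 6.13%.
Cost of equity via CAPM: Re = 5.87% + 0.93 × 6.13% = 11.5709%.
Total capital V = 2569 + 1268 = 3837.
Equity: weight = 2569/3837 = 0.6695; cost = 11.5709%.
Debt: weight = 1268/3837 = 0.3305; after-tax cost = 9.1% × (1 − 39%) = 5.5510%.
WACC = 0.6695 × 11.5709% + 0.3305 × 5.5510% = 9.5815%.

9.58%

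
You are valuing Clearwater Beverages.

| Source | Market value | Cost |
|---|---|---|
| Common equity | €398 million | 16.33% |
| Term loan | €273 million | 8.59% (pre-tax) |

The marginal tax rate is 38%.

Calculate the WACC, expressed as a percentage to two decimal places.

11.85%

Total capital V = 398 + 273 = 671.
Equity: weight = 398/671 = 0.5931; cost = 16.33%.
Term loan: weight = 273/671 = 0.4069; after-tax cost = 8.59% × (1 − 38%) = 5.3258%.
WACC = 0.5931 × 16.3300% + 0.4069 × 5.3258% = 11.8529%.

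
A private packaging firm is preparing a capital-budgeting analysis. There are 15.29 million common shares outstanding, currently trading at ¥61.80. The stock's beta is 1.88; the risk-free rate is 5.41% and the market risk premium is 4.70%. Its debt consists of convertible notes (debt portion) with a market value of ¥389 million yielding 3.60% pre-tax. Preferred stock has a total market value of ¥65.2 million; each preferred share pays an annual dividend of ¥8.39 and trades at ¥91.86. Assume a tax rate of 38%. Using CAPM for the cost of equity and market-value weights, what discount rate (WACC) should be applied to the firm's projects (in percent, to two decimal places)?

Cost of equity via CAPM: Re = 5.41% + 1.88 × 4.7% = 14.2460%.
Cost of preferred: Rp = 8.39 / 91.86 = 9.1335%.
Market value of equity E = 61.8 × 15.29m = 944.922m.
Total capital V = 944.922 + 65.2 + 389 = 1399.122.
Equity: weight = 944.922/1399.122 = 0.6754; cost = 14.246%.
Preferred: weight = 65.2/1399.122 = 0.0466; cost = 9.1335%.
Convertible notes (debt portion): weight = 389/1399.122 = 0.2780; after-tax cost = 3.6% × (1 − 38%) = 2.2320%.
WACC = 0.6754 × 14.2460% + 0.0466 × 9.1335% + 0.2780 × 2.2320% = 10.6675%.

10.67%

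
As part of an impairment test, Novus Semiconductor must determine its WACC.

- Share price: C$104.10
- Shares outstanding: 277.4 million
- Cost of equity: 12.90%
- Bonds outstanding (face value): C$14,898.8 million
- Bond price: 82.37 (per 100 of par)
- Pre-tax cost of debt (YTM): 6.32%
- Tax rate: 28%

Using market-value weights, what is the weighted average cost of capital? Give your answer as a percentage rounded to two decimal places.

Market value of equity E = 104.1 × 277.4m = 28877.34m. Market value of debt D = 14898.8m × 82.37/100 = 12272.14156m.
Total capital V = 28877.34 + 12272.14156 = 41149.48156.
Equity: weight = 28877.34/41149.48156 = 0.7018; cost = 12.9%.
Bonds outstanding: weight = 12272.14156/41149.48156 = 0.2982; after-tax cost = 6.32% × (1 − 28%) = 4.5504%.
WACC = 0.7018 × 12.9000% + 0.2982 × 4.5504% = 10.4099%.

10.41%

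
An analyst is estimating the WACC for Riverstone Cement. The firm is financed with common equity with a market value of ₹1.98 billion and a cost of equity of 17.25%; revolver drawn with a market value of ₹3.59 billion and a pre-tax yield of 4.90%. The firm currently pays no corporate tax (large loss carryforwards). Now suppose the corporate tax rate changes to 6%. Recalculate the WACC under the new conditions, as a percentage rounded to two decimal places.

After the change:
Total capital V = 1.98 + 3.59 = 5.57.
Equity: weight = 1.98/5.57 = 0.3555; cost = 17.25%.
Revolver drawn: weight = 3.59/5.57 = 0.6445; after-tax cost = 4.9% × (1 − 6%) = 4.6060%.
WACC = 0.3555 × 17.2500% + 0.6445 × 4.6060% = 9.1006%.

9.10%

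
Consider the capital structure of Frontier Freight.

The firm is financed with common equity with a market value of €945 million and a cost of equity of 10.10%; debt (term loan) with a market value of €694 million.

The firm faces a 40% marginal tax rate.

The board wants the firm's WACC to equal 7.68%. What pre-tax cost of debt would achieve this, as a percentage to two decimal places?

Total capital V = 945 + 694 = 1639.
Equity weight = 945/1639 = 0.5766.
Term loan weight = 694/1639 = 0.4234.
Equity contribution = 0.5766 × 10.1% = 5.8234%.
Remaining for debt = 7.68% − 5.8234% = 1.8566%.
Rd × (1 − 40%) × 0.4234 = 1.8566%  ⇒  Rd = 7.3079%.

7.31%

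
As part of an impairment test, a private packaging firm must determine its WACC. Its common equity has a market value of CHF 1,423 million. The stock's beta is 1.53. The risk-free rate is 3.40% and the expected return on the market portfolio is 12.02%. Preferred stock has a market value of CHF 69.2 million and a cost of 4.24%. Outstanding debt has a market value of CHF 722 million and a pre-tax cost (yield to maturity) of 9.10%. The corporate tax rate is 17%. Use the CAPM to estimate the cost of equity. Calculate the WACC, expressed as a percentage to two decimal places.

Market risk premium = 12.02% − 3.4% = 8.62%.
Cost of equity via CAPM: Re = 3.4% + 1.53 × 8.62% = 16.5886%.
Total capital V = 1423 + 69.2 + 722 = 2214.2.
Equity: weight = 1423/2214.2 = 0.6427; cost = 16.5886%.
Preferred: weight = 69.2/2214.2 = 0.0313; cost = 4.24%.
Debt: weight = 722/2214.2 = 0.3261; after-tax cost = 9.1% × (1 − 17%) = 7.5530%.
WACC = 0.6427 × 16.5886% + 0.0313 × 4.2400% + 0.3261 × 7.5530% = 13.2564%.

13.26%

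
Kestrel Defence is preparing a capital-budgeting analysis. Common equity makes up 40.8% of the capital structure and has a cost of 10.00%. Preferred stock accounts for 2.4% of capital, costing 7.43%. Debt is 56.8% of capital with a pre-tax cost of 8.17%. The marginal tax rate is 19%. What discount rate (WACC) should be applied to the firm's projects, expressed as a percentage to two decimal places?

After-tax cost of debt = 8.17% × (1 − 19%) = 6.6177%.
WACC = 0.408 × 10.0000% + 0.024 × 7.4300% + 0.568 × 6.6177% = 8.0172%.

8.02%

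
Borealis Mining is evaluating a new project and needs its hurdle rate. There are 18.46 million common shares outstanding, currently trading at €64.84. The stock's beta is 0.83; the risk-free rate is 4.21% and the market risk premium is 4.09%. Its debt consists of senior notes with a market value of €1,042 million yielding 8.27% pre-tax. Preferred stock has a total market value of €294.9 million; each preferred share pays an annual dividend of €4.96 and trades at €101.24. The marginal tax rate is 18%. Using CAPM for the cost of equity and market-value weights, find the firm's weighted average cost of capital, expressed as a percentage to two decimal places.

6.95%

Cost of equity via CAPM: Re = 4.21% + 0.83 × 4.09% = 7.6047%.
Cost of preferred: Rp = 4.96 / 101.24 = 4.8992%.
Market value of equity E = 64.84 × 18.46m = 1196.9464m.
Total capital V = 1196.9464 + 294.9 + 1042 = 2533.8464.
Equity: weight = 1196.9464/2533.8464 = 0.4724; cost = 7.6047%.
Preferred: weight = 294.9/2533.8464 = 0.1164; cost = 4.8992%.
Senior notes: weight = 1042/2533.8464 = 0.4112; after-tax cost = 8.27% × (1 − 18%) = 6.7814%.
WACC = 0.4724 × 7.6047% + 0.1164 × 4.8992% + 0.4112 × 6.7814% = 6.9513%.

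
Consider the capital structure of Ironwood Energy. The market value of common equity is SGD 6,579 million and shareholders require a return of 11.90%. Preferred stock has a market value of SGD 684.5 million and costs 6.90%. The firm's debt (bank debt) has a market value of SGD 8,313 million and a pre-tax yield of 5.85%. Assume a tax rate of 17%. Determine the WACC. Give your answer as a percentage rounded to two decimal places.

7.92%

Total capital V = 6579 + 684.5 + 8313 = 15576.5.
Equity: weight = 6579/15576.5 = 0.4224; cost = 11.9%.
Preferred: weight = 684.5/15576.5 = 0.0439; cost = 6.9%.
Bank debt: weight = 8313/15576.5 = 0.5337; after-tax cost = 5.85% × (1 − 17%) = 4.8555%.
WACC = 0.4224 × 11.9000% + 0.0439 × 6.9000% + 0.5337 × 4.8555% = 7.9207%.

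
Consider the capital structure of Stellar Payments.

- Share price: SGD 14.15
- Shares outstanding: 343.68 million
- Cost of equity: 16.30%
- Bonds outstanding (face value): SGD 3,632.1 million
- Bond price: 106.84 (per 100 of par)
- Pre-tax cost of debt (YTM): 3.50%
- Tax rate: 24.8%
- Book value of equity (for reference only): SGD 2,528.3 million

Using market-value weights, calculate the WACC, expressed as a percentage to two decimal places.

10.23%

Market value of equity E = 14.15 × 343.68m = 4863.072m. Market value of debt D = 3632.1m × 106.84/100 = 3880.53564m.
Total capital V = 4863.072 + 3880.53564 = 8743.60764.
Equity: weight = 4863.072/8743.60764 = 0.5562; cost = 16.3%.
Bonds outstanding: weight = 3880.53564/8743.60764 = 0.4438; after-tax cost = 3.5% × (1 − 24.8%) = 2.6320%.
WACC = 0.5562 × 16.3000% + 0.4438 × 2.6320% = 10.2339%.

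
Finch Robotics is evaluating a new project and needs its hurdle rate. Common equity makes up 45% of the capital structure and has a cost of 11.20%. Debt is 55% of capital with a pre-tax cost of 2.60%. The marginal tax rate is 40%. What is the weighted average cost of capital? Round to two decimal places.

5.90%

After-tax cost of debt = 2.6% × (1 − 40%) = 1.5600%.
WACC = 0.450 × 11.2000% + 0.550 × 1.5600% = 5.8980%.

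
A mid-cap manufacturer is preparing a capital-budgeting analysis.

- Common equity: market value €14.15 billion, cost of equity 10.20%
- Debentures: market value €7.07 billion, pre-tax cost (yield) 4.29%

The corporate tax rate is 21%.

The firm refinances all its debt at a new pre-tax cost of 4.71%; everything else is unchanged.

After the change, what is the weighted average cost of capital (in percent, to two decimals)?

After the change:
Total capital V = 14.15 + 7.07 = 21.22.
Equity: weight = 14.15/21.22 = 0.6668; cost = 10.2%.
Debentures: weight = 7.07/21.22 = 0.3332; after-tax cost = 4.71% × (1 − 21%) = 3.7209%.
WACC = 0.6668 × 10.2000% + 0.3332 × 3.7209% = 8.0413%.

8.04%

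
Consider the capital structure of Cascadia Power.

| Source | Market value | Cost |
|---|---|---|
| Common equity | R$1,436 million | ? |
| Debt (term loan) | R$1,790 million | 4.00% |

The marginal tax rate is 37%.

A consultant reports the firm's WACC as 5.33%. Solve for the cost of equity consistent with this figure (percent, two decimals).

8.83%

Total capital V = 1436 + 1790 = 3226.
Equity weight = 1436/3226 = 0.4451.
Term loan weight = 1790/3226 = 0.5549.
Debt contribution = 0.5549 × 4% × (1 − 37%) = 1.3983%.
Required equity contribution = 5.33% − 1.3983% = 3.9317%.
Re = 3.9317% / 0.4451 = 8.8327%.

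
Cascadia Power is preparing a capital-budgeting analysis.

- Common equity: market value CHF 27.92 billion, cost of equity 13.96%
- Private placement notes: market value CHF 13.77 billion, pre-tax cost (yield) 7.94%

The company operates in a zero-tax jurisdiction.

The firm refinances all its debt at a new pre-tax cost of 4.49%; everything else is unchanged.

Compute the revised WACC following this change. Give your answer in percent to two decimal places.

10.83%

After the change:
Total capital V = 27.92 + 13.77 = 41.69.
Equity: weight = 27.92/41.69 = 0.6697; cost = 13.96%.
Private placement notes: weight = 13.77/41.69 = 0.3303; after-tax cost = 4.49% × (1 − 0%) = 4.4900%.
WACC = 0.6697 × 13.9600% + 0.3303 × 4.4900% = 10.8321%.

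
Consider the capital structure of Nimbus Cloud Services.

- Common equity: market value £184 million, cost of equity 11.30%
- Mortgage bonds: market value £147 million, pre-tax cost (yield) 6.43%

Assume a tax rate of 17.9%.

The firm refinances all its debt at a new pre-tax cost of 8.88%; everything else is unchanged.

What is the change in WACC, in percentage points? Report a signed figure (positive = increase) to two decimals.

+0.89 pp

Current WACC:
Total capital V = 184 + 147 = 331.
Equity: weight = 184/331 = 0.5559; cost = 11.3%.
Mortgage bonds: weight = 147/331 = 0.4441; after-tax cost = 6.43% × (1 − 17.9%) = 5.2790%.
WACC = 0.5559 × 11.3000% + 0.4441 × 5.2790% = 8.6260%.
After the change:
Total capital V = 184 + 147 = 331.
Equity: weight = 184/331 = 0.5559; cost = 11.3%.
Mortgage bonds: weight = 147/331 = 0.4441; after-tax cost = 8.88% × (1 − 17.9%) = 7.2905%.
WACC = 0.5559 × 11.3000% + 0.4441 × 7.2905% = 9.5193%.
Change in WACC = 9.5193% − 8.6260% = 0.8933 pp.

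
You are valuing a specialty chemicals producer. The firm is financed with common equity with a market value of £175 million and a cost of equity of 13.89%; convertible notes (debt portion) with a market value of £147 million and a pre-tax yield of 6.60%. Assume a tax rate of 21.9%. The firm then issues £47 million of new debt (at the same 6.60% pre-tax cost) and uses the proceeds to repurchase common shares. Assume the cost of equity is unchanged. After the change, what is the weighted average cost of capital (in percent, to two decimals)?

After the change:
Total capital V = 128 + 194 = 322.
Equity: weight = 128/322 = 0.3975; cost = 13.89%.
Convertible notes (debt portion): weight = 194/322 = 0.6025; after-tax cost = 6.6% × (1 − 21.9%) = 5.1546%.
WACC = 0.3975 × 13.8900% + 0.6025 × 5.1546% = 8.6271%.

8.63%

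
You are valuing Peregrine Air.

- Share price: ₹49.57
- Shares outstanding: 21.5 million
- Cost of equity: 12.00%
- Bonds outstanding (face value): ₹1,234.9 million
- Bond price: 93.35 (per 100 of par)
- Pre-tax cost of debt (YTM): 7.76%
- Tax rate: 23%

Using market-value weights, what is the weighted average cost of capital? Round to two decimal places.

8.87%

Market value of equity E = 49.57 × 21.5m = 1065.755m. Market value of debt D = 1234.9m × 93.35/100 = 1152.77915m.
Total capital V = 1065.755 + 1152.77915 = 2218.53415.
Equity: weight = 1065.755/2218.53415 = 0.4804; cost = 12%.
Bonds outstanding: weight = 1152.77915/2218.53415 = 0.5196; after-tax cost = 7.76% × (1 − 23%) = 5.9752%.
WACC = 0.4804 × 12.0000% + 0.5196 × 5.9752% = 8.8694%.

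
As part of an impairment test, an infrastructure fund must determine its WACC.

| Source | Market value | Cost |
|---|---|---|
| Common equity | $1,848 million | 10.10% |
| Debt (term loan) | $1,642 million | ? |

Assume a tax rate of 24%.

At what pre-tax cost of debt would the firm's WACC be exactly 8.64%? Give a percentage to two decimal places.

9.21%

Total capital V = 1848 + 1642 = 3490.
Equity weight = 1848/3490 = 0.5295.
Term loan weight = 1642/3490 = 0.4705.
Equity contribution = 0.5295 × 10.1% = 5.3481%.
Remaining for debt = 8.64% − 5.3481% = 3.2919%.
Rd × (1 − 24%) × 0.4705 = 3.2919%  ⇒  Rd = 9.2064%.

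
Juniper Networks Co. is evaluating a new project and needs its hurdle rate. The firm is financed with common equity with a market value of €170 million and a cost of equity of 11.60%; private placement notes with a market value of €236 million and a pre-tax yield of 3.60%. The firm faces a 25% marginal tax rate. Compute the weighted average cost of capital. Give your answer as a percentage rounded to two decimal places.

6.43%

Total capital V = 170 + 236 = 406.
Equity: weight = 170/406 = 0.4187; cost = 11.6%.
Private placement notes: weight = 236/406 = 0.5813; after-tax cost = 3.6% × (1 − 25%) = 2.7000%.
WACC = 0.4187 × 11.6000% + 0.5813 × 2.7000% = 6.4266%.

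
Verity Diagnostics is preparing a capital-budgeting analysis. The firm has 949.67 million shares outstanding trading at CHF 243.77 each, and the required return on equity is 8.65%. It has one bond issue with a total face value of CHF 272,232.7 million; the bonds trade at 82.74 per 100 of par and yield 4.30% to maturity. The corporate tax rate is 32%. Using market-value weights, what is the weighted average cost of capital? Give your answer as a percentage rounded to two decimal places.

5.83%

Market value of equity E = 243.77 × 949.67m = 231501.0559m. Market value of debt D = 272232.7m × 82.74/100 = 225245.33598m.
Total capital V = 231501.0559 + 225245.33598 = 456746.39188.
Equity: weight = 231501.0559/456746.39188 = 0.5068; cost = 8.65%.
Bonds outstanding: weight = 225245.33598/456746.39188 = 0.4932; after-tax cost = 4.3% × (1 − 32%) = 2.9240%.
WACC = 0.5068 × 8.6500% + 0.4932 × 2.9240% = 5.8262%.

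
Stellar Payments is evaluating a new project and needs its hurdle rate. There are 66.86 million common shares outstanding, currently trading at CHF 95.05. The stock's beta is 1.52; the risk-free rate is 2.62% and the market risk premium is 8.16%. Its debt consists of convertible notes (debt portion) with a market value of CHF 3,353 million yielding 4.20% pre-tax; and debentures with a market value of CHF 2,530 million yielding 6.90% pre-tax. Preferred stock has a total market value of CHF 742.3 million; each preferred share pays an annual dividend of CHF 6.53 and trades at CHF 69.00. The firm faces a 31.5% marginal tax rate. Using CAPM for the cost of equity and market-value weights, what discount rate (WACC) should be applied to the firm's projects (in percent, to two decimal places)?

9.56%

Cost of equity via CAPM: Re = 2.62% + 1.52 × 8.16% = 15.0232%.
Cost of preferred: Rp = 6.53 / 69.0 = 9.4638%.
Market value of equity E = 95.05 × 66.86m = 6355.043m.
Total capital V = 6355.043 + 742.3 + 3353 + 2530 = 12980.343.
Equity: weight = 6355.043/12980.343 = 0.4896; cost = 15.0232%.
Preferred: weight = 742.3/12980.343 = 0.0572; cost = 9.4638%.
Convertible notes (debt portion): weight = 3353/12980.343 = 0.2583; after-tax cost = 4.2% × (1 − 31.5%) = 2.8770%.
Debentures: weight = 2530/12980.343 = 0.1949; after-tax cost = 6.9% × (1 − 31.5%) = 4.7265%.
WACC = 0.4896 × 15.0232% + 0.0572 × 9.4638% + 0.2583 × 2.8770% + 0.1949 × 4.7265% = 9.5608%.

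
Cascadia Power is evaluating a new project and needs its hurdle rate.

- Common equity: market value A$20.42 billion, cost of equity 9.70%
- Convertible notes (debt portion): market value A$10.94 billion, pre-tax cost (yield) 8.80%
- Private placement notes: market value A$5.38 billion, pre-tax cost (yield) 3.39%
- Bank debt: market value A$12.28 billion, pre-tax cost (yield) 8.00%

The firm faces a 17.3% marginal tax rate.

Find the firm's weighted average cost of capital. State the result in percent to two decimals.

7.63%

Total capital V = 20.42 + 10.94 + 5.38 + 12.28 = 49.02.
Equity: weight = 20.42/49.02 = 0.4166; cost = 9.7%.
Convertible notes (debt portion): weight = 10.94/49.02 = 0.2232; after-tax cost = 8.8% × (1 − 17.3%) = 7.2776%.
Private placement notes: weight = 5.38/49.02 = 0.1098; after-tax cost = 3.39% × (1 − 17.3%) = 2.8035%.
Bank debt: weight = 12.28/49.02 = 0.2505; after-tax cost = 8% × (1 − 17.3%) = 6.6160%.
WACC = 0.4166 × 9.7000% + 0.2232 × 7.2776% + 0.1098 × 2.8035% + 0.2505 × 6.6160% = 7.6299%.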